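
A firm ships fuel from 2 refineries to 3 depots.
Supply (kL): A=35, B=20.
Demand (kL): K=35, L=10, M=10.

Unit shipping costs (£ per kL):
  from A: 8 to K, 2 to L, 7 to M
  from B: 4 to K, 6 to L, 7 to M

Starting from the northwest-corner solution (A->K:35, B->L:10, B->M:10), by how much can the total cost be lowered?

Current plan cost = 35·8 + 10·6 + 10·7 = £410.
Optimal plan:
  A to K: 15 × £8 = £120
  A to L: 10 × £2 = £20
  A to M: 10 × £7 = £70
  B to K: 20 × £4 = £80
Optimal cost = £290.
Saving = 410 − 290 = £120.

120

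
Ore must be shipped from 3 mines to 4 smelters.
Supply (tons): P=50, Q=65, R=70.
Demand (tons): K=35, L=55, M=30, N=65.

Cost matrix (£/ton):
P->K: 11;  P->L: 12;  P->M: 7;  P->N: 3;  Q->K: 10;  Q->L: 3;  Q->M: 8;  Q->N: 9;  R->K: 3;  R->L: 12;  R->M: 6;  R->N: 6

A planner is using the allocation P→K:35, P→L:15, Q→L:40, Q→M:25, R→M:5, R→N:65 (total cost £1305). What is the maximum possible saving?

Current plan cost = 35·11 + 15·12 + 40·3 + 25·8 + 5·6 + 65·6 = £1305.
Optimal plan:
  P→N: 50 tons
  Q→L: 55 tons
  Q→M: 10 tons
  R→K: 35 tons
  R→M: 20 tons
  R→N: 15 tons
Optimal cost = £710.
Saving = 1305 − 710 = £595.

595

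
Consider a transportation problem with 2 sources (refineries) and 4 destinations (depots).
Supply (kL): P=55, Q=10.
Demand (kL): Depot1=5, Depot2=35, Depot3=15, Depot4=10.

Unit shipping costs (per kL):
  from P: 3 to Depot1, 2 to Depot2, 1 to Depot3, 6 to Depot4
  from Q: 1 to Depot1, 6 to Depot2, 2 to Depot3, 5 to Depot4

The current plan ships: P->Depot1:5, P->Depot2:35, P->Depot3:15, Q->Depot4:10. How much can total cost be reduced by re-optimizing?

Current plan cost = 5·3 + 35·2 + 15·1 + 10·5 = 150.
Optimal plan:
  P->Depot2: 35 kL
  P->Depot3: 15 kL
  P->Depot4: 5 kL
  Q->Depot1: 5 kL
  Q->Depot4: 5 kL
Optimal cost = 145.
Saving = 150 − 145 = 5.

5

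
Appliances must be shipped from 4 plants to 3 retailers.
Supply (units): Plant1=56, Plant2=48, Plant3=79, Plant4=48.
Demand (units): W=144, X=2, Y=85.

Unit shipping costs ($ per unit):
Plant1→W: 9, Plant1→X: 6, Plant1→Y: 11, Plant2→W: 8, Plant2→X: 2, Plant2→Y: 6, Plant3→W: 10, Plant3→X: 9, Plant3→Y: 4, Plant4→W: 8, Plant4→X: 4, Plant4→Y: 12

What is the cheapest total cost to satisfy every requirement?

1564

A cheapest plan:
  Plant1→W: 56 units
  Plant2→W: 40 units
  Plant2→X: 2 units
  Plant2→Y: 6 units
  Plant3→Y: 79 units
  Plant4→W: 48 units
Total cost = $1564.
(Supply check: Plant1 ships 56; Plant2 ships 48; Plant3 ships 79; Plant4 ships 48.)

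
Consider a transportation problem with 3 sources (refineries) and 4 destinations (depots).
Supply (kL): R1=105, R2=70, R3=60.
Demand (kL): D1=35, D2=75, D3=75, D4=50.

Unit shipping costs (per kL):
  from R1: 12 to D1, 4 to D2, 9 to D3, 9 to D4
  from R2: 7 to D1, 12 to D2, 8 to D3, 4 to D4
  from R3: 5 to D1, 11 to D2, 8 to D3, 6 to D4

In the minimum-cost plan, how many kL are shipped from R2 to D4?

Solving gives:
  R1 to D2: 75 × 4 = 300
  R1 to D3: 30 × 9 = 270
  R2 to D3: 20 × 8 = 160
  R2 to D4: 50 × 4 = 200
  R3 to D1: 35 × 5 = 175
  R3 to D3: 25 × 8 = 200
Total cost = 1305.
So R2→D4 carries 50 kL.

50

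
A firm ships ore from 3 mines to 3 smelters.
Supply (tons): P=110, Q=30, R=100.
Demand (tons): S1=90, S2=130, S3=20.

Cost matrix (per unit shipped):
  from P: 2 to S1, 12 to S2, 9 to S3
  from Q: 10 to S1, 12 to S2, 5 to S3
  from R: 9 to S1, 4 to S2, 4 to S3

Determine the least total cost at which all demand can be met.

1040

Optimal allocation:
  P–S1: 90 × 2 = 180
  P–S2: 20 × 12 = 240
  Q–S2: 10 × 12 = 120
  Q–S3: 20 × 5 = 100
  R–S2: 100 × 4 = 400
Total = 180 + 240 + 120 + 100 + 400 = 1040.
(Supply check: P ships 110; Q ships 30; R ships 100.)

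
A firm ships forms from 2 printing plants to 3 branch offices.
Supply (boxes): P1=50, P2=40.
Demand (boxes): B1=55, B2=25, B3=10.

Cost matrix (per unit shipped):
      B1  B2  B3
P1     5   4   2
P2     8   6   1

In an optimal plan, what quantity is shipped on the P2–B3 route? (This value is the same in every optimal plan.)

Optimal shipments:
  P1–B1: 50 × 5 = 250
  P2–B1: 5 × 8 = 40
  P2–B2: 25 × 6 = 150
  P2–B3: 10 × 1 = 10
Total cost = 450.
So P2→B3 carries 10 boxes.

10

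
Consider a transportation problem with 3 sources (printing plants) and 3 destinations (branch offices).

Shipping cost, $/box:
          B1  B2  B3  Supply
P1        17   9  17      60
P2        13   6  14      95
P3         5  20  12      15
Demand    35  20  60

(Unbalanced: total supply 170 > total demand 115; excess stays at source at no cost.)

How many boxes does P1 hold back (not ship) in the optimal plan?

55

An optimal plan:
  P1→B2: 5 boxes
  P2→B1: 20 boxes
  P2→B2: 15 boxes
  P2→B3: 60 boxes
  P3→B1: 15 boxes
Total cost = $1310.
P1 ships 5 of its 60, leaving 55.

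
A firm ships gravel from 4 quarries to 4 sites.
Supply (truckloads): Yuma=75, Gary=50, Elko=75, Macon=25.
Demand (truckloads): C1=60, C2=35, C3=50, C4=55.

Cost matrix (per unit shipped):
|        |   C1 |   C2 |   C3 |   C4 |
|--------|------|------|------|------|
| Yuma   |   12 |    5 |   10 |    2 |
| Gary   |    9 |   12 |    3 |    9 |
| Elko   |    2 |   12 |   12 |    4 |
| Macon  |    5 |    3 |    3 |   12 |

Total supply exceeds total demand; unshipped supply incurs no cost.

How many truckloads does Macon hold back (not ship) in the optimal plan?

0

An optimal plan:
  Yuma–C2: 10 truckloads
  Yuma–C4: 55 truckloads
  Gary–C3: 50 truckloads
  Elko–C1: 60 truckloads
  Macon–C2: 25 truckloads
Total cost = 505.
Macon ships 25 of its 25, leaving 0.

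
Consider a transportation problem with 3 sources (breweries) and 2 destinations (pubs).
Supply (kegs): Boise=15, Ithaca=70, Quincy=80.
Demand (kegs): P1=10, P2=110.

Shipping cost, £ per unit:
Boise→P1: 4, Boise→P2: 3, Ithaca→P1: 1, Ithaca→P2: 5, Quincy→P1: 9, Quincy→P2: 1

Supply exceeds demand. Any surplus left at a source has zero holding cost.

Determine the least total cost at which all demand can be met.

210

Optimal allocation:
  Boise to P2: 15 kegs
  Ithaca to P1: 10 kegs
  Ithaca to P2: 15 kegs
  Quincy to P2: 80 kegs
Total cost = £210.
(Supply check: Boise ships 15; Ithaca ships 25; Quincy ships 80.)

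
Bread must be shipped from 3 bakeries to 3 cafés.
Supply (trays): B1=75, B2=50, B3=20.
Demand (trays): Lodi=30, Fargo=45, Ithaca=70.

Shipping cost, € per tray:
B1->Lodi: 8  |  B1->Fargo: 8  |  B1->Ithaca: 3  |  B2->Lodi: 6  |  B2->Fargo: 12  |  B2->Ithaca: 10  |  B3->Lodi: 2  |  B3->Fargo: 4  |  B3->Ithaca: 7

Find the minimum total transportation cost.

A cheapest plan:
  B1→Fargo: 5 × €8 = €40
  B1→Ithaca: 70 × €3 = €210
  B2→Lodi: 30 × €6 = €180
  B2→Fargo: 20 × €12 = €240
  B3→Fargo: 20 × €4 = €80
Total = 40 + 210 + 180 + 240 + 80 = €750.

750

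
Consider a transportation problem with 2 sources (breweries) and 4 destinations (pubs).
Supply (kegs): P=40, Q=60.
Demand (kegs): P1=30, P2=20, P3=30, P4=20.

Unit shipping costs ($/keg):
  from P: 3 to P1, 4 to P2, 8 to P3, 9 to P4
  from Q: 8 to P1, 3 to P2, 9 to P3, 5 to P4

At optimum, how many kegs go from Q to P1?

0

The minimum-cost plan:
  P to P1: 30 × $3 = $90
  P to P3: 10 × $8 = $80
  Q to P2: 20 × $3 = $60
  Q to P3: 20 × $9 = $180
  Q to P4: 20 × $5 = $100
Total cost = $510.
The route Q→P1 is not used.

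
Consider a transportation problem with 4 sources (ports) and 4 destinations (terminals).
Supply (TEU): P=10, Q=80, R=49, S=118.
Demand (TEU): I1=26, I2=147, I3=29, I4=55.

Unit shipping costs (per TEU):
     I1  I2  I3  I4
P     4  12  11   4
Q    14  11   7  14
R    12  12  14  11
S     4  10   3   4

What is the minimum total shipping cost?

A cheapest plan:
  P–I1: 10 TEU
  Q–I2: 80 TEU
  R–I2: 49 TEU
  S–I1: 16 TEU
  S–I2: 18 TEU
  S–I3: 29 TEU
  S–I4: 55 TEU
Total cost = 2059.

2059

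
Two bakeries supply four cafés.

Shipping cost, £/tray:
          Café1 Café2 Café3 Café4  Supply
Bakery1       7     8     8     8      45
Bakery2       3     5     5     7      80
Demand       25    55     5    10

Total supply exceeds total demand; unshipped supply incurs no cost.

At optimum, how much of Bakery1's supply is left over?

30

Minimum-cost shipments:
  Bakery1–Café3: 5 × £8 = £40
  Bakery1–Café4: 10 × £8 = £80
  Bakery2–Café1: 25 × £3 = £75
  Bakery2–Café2: 55 × £5 = £275
Total cost = £470.
Bakery1 ships 15 of its 45, leaving 30.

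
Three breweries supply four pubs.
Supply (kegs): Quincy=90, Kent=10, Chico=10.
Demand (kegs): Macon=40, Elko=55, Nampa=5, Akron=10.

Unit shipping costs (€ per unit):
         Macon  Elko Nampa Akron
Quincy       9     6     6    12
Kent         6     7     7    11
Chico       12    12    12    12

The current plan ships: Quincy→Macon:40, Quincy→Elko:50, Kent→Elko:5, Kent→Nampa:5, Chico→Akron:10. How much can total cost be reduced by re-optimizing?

40

Current plan cost = 40·9 + 50·6 + 5·7 + 5·7 + 10·12 = €850.
Optimal plan:
  Quincy–Macon: 30 kegs
  Quincy–Elko: 55 kegs
  Quincy–Nampa: 5 kegs
  Kent–Macon: 10 kegs
  Chico–Akron: 10 kegs
Optimal cost = €810.
Saving = 850 − 810 = €40.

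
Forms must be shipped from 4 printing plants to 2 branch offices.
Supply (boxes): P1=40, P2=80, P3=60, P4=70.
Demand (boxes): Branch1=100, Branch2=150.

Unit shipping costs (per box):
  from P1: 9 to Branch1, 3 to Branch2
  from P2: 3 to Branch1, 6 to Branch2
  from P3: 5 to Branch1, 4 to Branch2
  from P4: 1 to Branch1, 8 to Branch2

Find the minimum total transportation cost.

A cheapest plan:
  P1 to Branch2: 40 boxes
  P2 to Branch1: 30 boxes
  P2 to Branch2: 50 boxes
  P3 to Branch2: 60 boxes
  P4 to Branch1: 70 boxes
Total cost = 820.

820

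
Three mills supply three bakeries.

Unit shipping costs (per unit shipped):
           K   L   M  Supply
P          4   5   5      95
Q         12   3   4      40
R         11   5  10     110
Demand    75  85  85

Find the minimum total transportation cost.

An optimal shipping plan:
  P→K: 75 × 4 = 300
  P→M: 20 × 5 = 100
  Q→M: 40 × 4 = 160
  R→L: 85 × 5 = 425
  R→M: 25 × 10 = 250
Total = 300 + 100 + 160 + 425 + 250 = 1235.

1235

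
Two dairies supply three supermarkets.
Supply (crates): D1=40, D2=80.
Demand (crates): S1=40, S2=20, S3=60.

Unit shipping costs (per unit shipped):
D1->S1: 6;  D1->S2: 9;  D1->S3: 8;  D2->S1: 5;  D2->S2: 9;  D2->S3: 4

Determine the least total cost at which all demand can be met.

640

A cheapest plan:
  D1 to S1: 20 × 6 = 120
  D1 to S2: 20 × 9 = 180
  D2 to S1: 20 × 5 = 100
  D2 to S3: 60 × 4 = 240
Total = 120 + 180 + 100 + 240 = 640.
(Supply check: D1 ships 40; D2 ships 80.)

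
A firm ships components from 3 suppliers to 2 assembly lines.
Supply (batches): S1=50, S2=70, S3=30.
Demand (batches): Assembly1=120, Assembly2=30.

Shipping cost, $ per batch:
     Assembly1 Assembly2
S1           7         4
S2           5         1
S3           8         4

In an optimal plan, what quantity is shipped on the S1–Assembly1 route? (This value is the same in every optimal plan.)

Solving gives:
  S1→Assembly1: 50 × $7 = $350
  S2→Assembly1: 70 × $5 = $350
  S3→Assembly2: 30 × $4 = $120
Total cost = $820.
So S1→Assembly1 carries 50 batches.

50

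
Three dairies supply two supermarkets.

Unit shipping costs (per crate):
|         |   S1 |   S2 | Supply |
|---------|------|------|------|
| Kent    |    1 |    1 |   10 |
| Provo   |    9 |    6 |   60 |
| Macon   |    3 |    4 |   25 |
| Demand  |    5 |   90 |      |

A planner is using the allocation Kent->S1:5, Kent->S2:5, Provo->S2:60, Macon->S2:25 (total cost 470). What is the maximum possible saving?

Current plan cost = 5·1 + 5·1 + 60·6 + 25·4 = 470.
Optimal plan:
  Kent→S2: 10 × 1 = 10
  Provo→S2: 60 × 6 = 360
  Macon→S1: 5 × 3 = 15
  Macon→S2: 20 × 4 = 80
Optimal cost = 465.
Saving = 470 − 465 = 5.

5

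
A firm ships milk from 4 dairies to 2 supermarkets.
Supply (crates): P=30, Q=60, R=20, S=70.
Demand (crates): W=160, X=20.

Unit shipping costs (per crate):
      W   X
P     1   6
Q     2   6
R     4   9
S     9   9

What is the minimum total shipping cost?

A cheapest plan:
  P->W: 30 crates
  Q->W: 60 crates
  R->W: 20 crates
  S->W: 50 crates
  S->X: 20 crates
Total cost = 860.

860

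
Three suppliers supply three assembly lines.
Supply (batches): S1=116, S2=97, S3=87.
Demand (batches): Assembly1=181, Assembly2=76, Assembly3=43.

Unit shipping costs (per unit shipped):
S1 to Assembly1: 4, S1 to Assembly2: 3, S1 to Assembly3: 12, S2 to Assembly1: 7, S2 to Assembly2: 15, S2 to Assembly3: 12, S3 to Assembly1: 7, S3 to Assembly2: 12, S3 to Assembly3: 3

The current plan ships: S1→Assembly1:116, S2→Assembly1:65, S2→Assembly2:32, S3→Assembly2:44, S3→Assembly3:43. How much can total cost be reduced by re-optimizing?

Current plan cost = 116·4 + 65·7 + 32·15 + 44·12 + 43·3 = 2056.
Optimal plan:
  S1–Assembly1: 40 × 4 = 160
  S1–Assembly2: 76 × 3 = 228
  S2–Assembly1: 97 × 7 = 679
  S3–Assembly1: 44 × 7 = 308
  S3–Assembly3: 43 × 3 = 129
Optimal cost = 1504.
Saving = 2056 − 1504 = 552.

552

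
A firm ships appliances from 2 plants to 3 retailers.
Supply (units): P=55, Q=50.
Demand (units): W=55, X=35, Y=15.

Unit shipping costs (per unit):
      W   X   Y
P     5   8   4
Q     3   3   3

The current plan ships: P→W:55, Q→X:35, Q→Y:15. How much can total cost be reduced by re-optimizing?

15

Current plan cost = 55·5 + 35·3 + 15·3 = 425.
Optimal plan:
  P to W: 40 × 5 = 200
  P to Y: 15 × 4 = 60
  Q to W: 15 × 3 = 45
  Q to X: 35 × 3 = 105
Optimal cost = 410.
Saving = 425 − 410 = 15.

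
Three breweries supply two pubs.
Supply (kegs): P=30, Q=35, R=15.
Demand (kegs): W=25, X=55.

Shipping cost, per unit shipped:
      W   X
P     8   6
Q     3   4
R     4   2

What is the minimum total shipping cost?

Optimal allocation:
  P to X: 30 × 6 = 180
  Q to W: 25 × 3 = 75
  Q to X: 10 × 4 = 40
  R to X: 15 × 2 = 30
Total = 180 + 75 + 40 + 30 = 325.
(Supply check: P ships 30; Q ships 35; R ships 15.)

325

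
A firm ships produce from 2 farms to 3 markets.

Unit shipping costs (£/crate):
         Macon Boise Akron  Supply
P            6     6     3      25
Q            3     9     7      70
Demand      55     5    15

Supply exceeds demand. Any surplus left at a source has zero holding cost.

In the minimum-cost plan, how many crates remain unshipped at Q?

Minimum-cost shipments:
  P->Boise: 5 × £6 = £30
  P->Akron: 15 × £3 = £45
  Q->Macon: 55 × £3 = £165
Total cost = £240.
Q ships 55 of its 70, leaving 15.

15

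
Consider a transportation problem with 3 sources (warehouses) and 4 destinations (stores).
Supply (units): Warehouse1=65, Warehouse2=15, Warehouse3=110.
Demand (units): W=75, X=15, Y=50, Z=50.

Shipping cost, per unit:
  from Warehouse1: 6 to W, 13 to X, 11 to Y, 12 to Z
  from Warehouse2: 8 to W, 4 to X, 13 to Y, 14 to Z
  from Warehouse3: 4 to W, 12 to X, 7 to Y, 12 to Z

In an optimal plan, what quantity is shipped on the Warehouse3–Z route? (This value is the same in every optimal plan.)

0

Optimal shipments:
  Warehouse1→W: 15 × 6 = 90
  Warehouse1→Z: 50 × 12 = 600
  Warehouse2→X: 15 × 4 = 60
  Warehouse3→W: 60 × 4 = 240
  Warehouse3→Y: 50 × 7 = 350
Total cost = 1340.
The route Warehouse3→Z is not used.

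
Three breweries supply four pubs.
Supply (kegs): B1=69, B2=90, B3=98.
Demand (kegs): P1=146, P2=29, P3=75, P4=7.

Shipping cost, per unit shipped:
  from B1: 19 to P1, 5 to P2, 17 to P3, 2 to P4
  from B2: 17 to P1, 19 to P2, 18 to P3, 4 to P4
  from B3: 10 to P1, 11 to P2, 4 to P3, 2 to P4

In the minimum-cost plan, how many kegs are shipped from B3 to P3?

75

The minimum-cost plan:
  B1→P1: 33 × 19 = 627
  B1→P2: 29 × 5 = 145
  B1→P4: 7 × 2 = 14
  B2→P1: 90 × 17 = 1530
  B3→P1: 23 × 10 = 230
  B3→P3: 75 × 4 = 300
Total cost = 2846.
So B3→P3 carries 75 kegs.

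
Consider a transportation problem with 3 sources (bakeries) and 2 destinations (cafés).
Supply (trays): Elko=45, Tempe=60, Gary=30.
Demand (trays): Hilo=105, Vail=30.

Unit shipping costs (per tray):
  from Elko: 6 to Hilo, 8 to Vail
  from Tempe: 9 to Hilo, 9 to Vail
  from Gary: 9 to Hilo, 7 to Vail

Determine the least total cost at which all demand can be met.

A cheapest plan:
  Elko to Hilo: 45 trays
  Tempe to Hilo: 60 trays
  Gary to Vail: 30 trays
Total cost = 1020.
(Supply check: Elko ships 45; Tempe ships 60; Gary ships 30.)

1020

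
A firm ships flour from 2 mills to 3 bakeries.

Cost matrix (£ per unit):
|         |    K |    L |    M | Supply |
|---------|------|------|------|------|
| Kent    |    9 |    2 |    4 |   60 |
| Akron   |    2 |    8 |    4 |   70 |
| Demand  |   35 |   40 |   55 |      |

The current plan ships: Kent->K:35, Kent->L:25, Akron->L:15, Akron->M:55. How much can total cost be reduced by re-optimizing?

Current plan cost = 35·9 + 25·2 + 15·8 + 55·4 = £705.
Optimal plan:
  Kent–L: 40 × £2 = £80
  Kent–M: 20 × £4 = £80
  Akron–K: 35 × £2 = £70
  Akron–M: 35 × £4 = £140
Optimal cost = £370.
Saving = 705 − 370 = £335.

335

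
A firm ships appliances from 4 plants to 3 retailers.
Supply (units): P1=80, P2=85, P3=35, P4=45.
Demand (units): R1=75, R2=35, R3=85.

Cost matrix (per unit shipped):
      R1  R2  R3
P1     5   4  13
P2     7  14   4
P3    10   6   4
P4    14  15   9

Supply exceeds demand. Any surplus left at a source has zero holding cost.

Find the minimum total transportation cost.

An optimal shipping plan:
  P1->R1: 45 × 5 = 225
  P1->R2: 35 × 4 = 140
  P2->R1: 30 × 7 = 210
  P2->R3: 50 × 4 = 200
  P3->R3: 35 × 4 = 140
Total = 225 + 140 + 210 + 200 + 140 = 915.

915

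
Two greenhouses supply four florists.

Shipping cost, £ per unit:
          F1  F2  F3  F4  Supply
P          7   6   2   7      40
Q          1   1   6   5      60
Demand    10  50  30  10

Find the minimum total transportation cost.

190

One minimum-cost allocation:
  P–F3: 30 × £2 = £60
  P–F4: 10 × £7 = £70
  Q–F1: 10 × £1 = £10
  Q–F2: 50 × £1 = £50
Total = 60 + 70 + 10 + 50 = £190.
(Supply check: P ships 40; Q ships 60.)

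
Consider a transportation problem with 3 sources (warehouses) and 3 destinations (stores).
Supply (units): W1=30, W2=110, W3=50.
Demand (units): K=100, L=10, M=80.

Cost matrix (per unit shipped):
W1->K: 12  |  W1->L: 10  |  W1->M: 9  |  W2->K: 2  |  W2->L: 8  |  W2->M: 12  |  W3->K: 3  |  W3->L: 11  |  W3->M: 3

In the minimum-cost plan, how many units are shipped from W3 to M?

50

The minimum-cost plan:
  W1→M: 30 units
  W2→K: 100 units
  W2→L: 10 units
  W3→M: 50 units
Total cost = 700.
So W3→M carries 50 units.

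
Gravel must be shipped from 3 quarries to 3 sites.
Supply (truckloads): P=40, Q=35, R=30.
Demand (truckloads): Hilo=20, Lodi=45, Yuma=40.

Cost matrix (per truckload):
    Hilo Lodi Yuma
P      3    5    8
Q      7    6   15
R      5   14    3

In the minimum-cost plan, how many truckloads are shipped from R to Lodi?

The minimum-cost plan:
  P→Hilo: 20 × 3 = 60
  P→Lodi: 10 × 5 = 50
  P→Yuma: 10 × 8 = 80
  Q→Lodi: 35 × 6 = 210
  R→Yuma: 30 × 3 = 90
Total cost = 490.
The route R→Lodi is not used.

0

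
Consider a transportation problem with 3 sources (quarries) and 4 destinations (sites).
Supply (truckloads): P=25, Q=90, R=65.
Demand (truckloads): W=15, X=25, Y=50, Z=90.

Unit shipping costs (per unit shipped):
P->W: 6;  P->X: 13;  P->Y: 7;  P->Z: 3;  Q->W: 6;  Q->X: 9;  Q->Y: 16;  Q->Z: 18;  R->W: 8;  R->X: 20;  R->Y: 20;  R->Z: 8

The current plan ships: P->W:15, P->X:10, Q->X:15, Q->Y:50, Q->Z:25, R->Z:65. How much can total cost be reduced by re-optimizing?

Current plan cost = 15·6 + 10·13 + 15·9 + 50·16 + 25·18 + 65·8 = 2125.
Optimal plan:
  P–Z: 25 × 3 = 75
  Q–W: 15 × 6 = 90
  Q–X: 25 × 9 = 225
  Q–Y: 50 × 16 = 800
  R–Z: 65 × 8 = 520
Optimal cost = 1710.
Saving = 2125 − 1710 = 415.

415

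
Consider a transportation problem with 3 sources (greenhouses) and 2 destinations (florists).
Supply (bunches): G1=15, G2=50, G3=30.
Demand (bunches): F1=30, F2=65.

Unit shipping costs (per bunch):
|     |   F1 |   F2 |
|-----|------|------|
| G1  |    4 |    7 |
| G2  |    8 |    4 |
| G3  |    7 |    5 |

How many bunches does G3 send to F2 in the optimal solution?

15

The minimum-cost plan:
  G1–F1: 15 × 4 = 60
  G2–F2: 50 × 4 = 200
  G3–F1: 15 × 7 = 105
  G3–F2: 15 × 5 = 75
Total cost = 440.
So G3→F2 carries 15 bunches.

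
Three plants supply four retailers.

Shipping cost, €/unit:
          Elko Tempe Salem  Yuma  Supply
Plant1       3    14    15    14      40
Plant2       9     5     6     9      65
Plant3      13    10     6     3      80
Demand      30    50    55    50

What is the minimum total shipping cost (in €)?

Optimal allocation:
  Plant1→Elko: 30 × €3 = €90
  Plant1→Tempe: 10 × €14 = €140
  Plant2→Tempe: 40 × €5 = €200
  Plant2→Salem: 25 × €6 = €150
  Plant3→Salem: 30 × €6 = €180
  Plant3→Yuma: 50 × €3 = €150
Total = 90 + 140 + 200 + 150 + 180 + 150 = €910.
(Supply check: Plant1 ships 40; Plant2 ships 65; Plant3 ships 80.)

910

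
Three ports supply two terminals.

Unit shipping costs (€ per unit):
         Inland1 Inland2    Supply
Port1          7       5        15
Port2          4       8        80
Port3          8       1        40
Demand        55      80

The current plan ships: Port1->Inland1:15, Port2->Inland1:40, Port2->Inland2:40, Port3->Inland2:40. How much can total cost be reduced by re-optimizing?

90

Current plan cost = 15·7 + 40·4 + 40·8 + 40·1 = €625.
Optimal plan:
  Port1–Inland2: 15 × €5 = €75
  Port2–Inland1: 55 × €4 = €220
  Port2–Inland2: 25 × €8 = €200
  Port3–Inland2: 40 × €1 = €40
Optimal cost = €535.
Saving = 625 − 535 = €90.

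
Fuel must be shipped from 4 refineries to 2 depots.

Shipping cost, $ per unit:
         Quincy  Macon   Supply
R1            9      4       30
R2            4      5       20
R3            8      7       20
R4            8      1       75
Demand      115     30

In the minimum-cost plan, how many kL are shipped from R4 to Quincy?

The minimum-cost plan:
  R1→Quincy: 30 × $9 = $270
  R2→Quincy: 20 × $4 = $80
  R3→Quincy: 20 × $8 = $160
  R4→Quincy: 45 × $8 = $360
  R4→Macon: 30 × $1 = $30
Total cost = $900.
So R4→Quincy carries 45 kL.

45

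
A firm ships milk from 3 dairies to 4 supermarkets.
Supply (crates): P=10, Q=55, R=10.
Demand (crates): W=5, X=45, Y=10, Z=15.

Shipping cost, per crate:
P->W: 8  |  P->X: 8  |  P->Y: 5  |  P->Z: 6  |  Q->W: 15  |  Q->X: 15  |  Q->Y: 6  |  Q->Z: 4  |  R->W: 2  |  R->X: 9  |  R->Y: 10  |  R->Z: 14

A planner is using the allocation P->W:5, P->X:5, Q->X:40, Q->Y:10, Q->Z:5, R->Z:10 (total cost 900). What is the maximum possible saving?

Current plan cost = 5·8 + 5·8 + 40·15 + 10·6 + 5·4 + 10·14 = 900.
Optimal plan:
  P to X: 10 × 8 = 80
  Q to X: 30 × 15 = 450
  Q to Y: 10 × 6 = 60
  Q to Z: 15 × 4 = 60
  R to W: 5 × 2 = 10
  R to X: 5 × 9 = 45
Optimal cost = 705.
Saving = 900 − 705 = 195.

195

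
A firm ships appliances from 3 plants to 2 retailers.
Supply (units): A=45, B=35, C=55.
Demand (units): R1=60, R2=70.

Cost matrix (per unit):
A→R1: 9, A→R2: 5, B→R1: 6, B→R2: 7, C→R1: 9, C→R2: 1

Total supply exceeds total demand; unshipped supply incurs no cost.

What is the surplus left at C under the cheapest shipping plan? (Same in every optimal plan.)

0

Minimum-cost shipments:
  A–R1: 25 × 9 = 225
  A–R2: 15 × 5 = 75
  B–R1: 35 × 6 = 210
  C–R2: 55 × 1 = 55
Total cost = 565.
C ships 55 of its 55, leaving 0.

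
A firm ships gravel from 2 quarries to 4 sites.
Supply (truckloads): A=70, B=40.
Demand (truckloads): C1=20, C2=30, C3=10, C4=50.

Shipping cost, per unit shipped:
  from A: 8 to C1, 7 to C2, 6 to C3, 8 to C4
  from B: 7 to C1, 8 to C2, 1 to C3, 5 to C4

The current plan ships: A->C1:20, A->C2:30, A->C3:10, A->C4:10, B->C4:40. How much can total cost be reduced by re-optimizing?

Current plan cost = 20·8 + 30·7 + 10·6 + 10·8 + 40·5 = 710.
Optimal plan:
  A→C1: 20 × 8 = 160
  A→C2: 30 × 7 = 210
  A→C4: 20 × 8 = 160
  B→C3: 10 × 1 = 10
  B→C4: 30 × 5 = 150
Optimal cost = 690.
Saving = 710 − 690 = 20.

20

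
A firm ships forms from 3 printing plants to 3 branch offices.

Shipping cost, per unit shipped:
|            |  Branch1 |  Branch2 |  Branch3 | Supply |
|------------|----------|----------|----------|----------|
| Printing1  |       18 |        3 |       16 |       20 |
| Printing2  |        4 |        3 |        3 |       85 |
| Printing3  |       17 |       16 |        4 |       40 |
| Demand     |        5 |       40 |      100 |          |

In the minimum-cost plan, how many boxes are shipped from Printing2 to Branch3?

Optimal shipments:
  Printing1->Branch2: 20 × 3 = 60
  Printing2->Branch1: 5 × 4 = 20
  Printing2->Branch2: 20 × 3 = 60
  Printing2->Branch3: 60 × 3 = 180
  Printing3->Branch3: 40 × 4 = 160
Total cost = 480.
So Printing2→Branch3 carries 60 boxes.

60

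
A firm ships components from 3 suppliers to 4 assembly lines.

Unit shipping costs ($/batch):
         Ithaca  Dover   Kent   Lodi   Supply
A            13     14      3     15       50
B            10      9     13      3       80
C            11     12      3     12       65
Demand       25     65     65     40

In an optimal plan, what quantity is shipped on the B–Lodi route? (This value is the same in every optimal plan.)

40

Optimal shipments:
  A to Kent: 50 × $3 = $150
  B to Dover: 40 × $9 = $360
  B to Lodi: 40 × $3 = $120
  C to Ithaca: 25 × $11 = $275
  C to Dover: 25 × $12 = $300
  C to Kent: 15 × $3 = $45
Total cost = $1250.
So B→Lodi carries 40 batches.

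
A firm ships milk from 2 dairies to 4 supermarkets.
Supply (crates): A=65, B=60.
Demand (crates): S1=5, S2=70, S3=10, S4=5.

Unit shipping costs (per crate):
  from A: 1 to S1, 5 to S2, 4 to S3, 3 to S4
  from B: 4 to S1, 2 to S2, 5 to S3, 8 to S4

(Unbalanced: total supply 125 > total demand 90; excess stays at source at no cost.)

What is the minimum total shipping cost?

230

A cheapest plan:
  A→S1: 5 × 1 = 5
  A→S2: 10 × 5 = 50
  A→S3: 10 × 4 = 40
  A→S4: 5 × 3 = 15
  B→S2: 60 × 2 = 120
Total = 5 + 50 + 40 + 15 + 120 = 230.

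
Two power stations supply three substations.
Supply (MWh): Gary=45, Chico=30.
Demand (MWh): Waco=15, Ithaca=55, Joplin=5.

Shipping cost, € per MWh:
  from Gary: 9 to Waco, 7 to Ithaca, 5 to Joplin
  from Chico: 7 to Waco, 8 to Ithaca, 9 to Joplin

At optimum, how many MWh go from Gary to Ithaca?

Optimal shipments:
  Gary->Ithaca: 40 MWh
  Gary->Joplin: 5 MWh
  Chico->Waco: 15 MWh
  Chico->Ithaca: 15 MWh
Total cost = €530.
So Gary→Ithaca carries 40 MWh.

40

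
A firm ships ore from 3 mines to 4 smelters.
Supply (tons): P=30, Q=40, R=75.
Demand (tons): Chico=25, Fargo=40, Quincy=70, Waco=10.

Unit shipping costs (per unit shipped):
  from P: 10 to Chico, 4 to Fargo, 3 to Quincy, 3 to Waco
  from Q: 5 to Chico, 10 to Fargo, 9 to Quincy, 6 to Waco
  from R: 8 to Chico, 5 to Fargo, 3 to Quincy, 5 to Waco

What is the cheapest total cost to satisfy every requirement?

Optimal allocation:
  P–Fargo: 30 × 4 = 120
  Q–Chico: 25 × 5 = 125
  Q–Fargo: 5 × 10 = 50
  Q–Waco: 10 × 6 = 60
  R–Fargo: 5 × 5 = 25
  R–Quincy: 70 × 3 = 210
Total = 120 + 125 + 50 + 60 + 25 + 210 = 590.
(Supply check: P ships 30; Q ships 40; R ships 75.)

590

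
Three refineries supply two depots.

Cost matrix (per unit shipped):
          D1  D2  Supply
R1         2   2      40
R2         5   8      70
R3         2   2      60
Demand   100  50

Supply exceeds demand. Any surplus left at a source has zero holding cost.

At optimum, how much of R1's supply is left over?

0

An optimal plan:
  R1 to D2: 40 × 2 = 80
  R2 to D1: 50 × 5 = 250
  R3 to D1: 50 × 2 = 100
  R3 to D2: 10 × 2 = 20
Total cost = 450.
R1 ships 40 of its 40, leaving 0.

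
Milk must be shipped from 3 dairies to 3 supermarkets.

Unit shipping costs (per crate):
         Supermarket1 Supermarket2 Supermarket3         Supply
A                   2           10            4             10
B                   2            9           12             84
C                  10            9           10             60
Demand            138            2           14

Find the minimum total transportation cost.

786

One minimum-cost allocation:
  A->Supermarket1: 10 crates
  B->Supermarket1: 84 crates
  C->Supermarket1: 44 crates
  C->Supermarket2: 2 crates
  C->Supermarket3: 14 crates
Total cost = 786.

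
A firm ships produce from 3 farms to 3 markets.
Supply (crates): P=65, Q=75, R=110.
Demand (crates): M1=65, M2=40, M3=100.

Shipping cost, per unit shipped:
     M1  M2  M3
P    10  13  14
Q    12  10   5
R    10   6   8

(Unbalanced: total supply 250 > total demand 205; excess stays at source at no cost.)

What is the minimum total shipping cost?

1465

A cheapest plan:
  P–M1: 20 × 10 = 200
  Q–M3: 75 × 5 = 375
  R–M1: 45 × 10 = 450
  R–M2: 40 × 6 = 240
  R–M3: 25 × 8 = 200
Total = 200 + 375 + 450 + 240 + 200 = 1465.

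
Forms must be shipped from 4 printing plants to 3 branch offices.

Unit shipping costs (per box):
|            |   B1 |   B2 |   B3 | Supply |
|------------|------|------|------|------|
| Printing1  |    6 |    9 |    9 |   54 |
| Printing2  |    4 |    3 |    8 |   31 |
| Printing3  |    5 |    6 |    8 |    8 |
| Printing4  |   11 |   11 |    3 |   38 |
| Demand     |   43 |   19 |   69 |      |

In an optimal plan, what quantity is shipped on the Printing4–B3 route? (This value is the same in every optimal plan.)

38

Optimal shipments:
  Printing1→B1: 23 × 6 = 138
  Printing1→B3: 31 × 9 = 279
  Printing2→B1: 12 × 4 = 48
  Printing2→B2: 19 × 3 = 57
  Printing3→B1: 8 × 5 = 40
  Printing4→B3: 38 × 3 = 114
Total cost = 676.
So Printing4→B3 carries 38 boxes.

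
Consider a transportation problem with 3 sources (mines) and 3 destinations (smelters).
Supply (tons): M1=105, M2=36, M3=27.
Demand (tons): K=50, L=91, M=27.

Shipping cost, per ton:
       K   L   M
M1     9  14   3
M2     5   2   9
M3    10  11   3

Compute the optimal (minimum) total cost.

Optimal allocation:
  M1→K: 50 × 9 = 450
  M1→L: 28 × 14 = 392
  M1→M: 27 × 3 = 81
  M2→L: 36 × 2 = 72
  M3→L: 27 × 11 = 297
Total = 450 + 392 + 81 + 72 + 297 = 1292.

1292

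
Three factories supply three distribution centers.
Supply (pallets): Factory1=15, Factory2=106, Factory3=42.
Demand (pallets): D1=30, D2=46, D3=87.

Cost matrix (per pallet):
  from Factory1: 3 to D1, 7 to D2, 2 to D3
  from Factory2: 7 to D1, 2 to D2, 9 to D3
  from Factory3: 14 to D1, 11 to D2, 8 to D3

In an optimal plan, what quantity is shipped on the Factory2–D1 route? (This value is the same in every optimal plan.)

Solving gives:
  Factory1->D3: 15 pallets
  Factory2->D1: 30 pallets
  Factory2->D2: 46 pallets
  Factory2->D3: 30 pallets
  Factory3->D3: 42 pallets
Total cost = 938.
So Factory2→D1 carries 30 pallets.

30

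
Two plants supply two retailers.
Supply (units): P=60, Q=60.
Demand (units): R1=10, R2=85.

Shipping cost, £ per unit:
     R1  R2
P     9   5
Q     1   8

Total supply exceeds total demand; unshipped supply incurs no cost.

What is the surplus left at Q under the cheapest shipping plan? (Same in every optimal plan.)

Minimum-cost shipments:
  P–R2: 60 × £5 = £300
  Q–R1: 10 × £1 = £10
  Q–R2: 25 × £8 = £200
Total cost = £510.
Q ships 35 of its 60, leaving 25.

25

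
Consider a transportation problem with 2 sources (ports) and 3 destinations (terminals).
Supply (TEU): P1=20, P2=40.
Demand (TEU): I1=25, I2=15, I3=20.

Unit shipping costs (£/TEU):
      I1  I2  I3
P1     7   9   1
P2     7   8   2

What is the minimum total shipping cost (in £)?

315

An optimal shipping plan:
  P1 to I3: 20 × £1 = £20
  P2 to I1: 25 × £7 = £175
  P2 to I2: 15 × £8 = £120
Total = 20 + 175 + 120 = £315.
(Supply check: P1 ships 20; P2 ships 40.)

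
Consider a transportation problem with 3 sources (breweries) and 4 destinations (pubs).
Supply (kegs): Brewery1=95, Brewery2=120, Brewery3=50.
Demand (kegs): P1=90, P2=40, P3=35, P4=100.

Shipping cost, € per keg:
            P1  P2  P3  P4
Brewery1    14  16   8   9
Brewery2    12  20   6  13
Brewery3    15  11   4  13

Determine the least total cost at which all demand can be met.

2630

A cheapest plan:
  Brewery1 to P4: 95 × €9 = €855
  Brewery2 to P1: 90 × €12 = €1080
  Brewery2 to P3: 25 × €6 = €150
  Brewery2 to P4: 5 × €13 = €65
  Brewery3 to P2: 40 × €11 = €440
  Brewery3 to P3: 10 × €4 = €40
Total = 855 + 1080 + 150 + 65 + 440 + 40 = €2630.
(Supply check: Brewery1 ships 95; Brewery2 ships 120; Brewery3 ships 50.)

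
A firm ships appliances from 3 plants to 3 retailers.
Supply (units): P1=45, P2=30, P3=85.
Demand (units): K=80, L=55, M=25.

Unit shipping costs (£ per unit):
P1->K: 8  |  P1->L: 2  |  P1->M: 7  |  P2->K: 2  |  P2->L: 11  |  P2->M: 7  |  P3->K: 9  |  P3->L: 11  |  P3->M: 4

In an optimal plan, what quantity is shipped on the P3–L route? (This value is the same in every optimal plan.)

10

Solving gives:
  P1–L: 45 × £2 = £90
  P2–K: 30 × £2 = £60
  P3–K: 50 × £9 = £450
  P3–L: 10 × £11 = £110
  P3–M: 25 × £4 = £100
Total cost = £810.
So P3→L carries 10 units.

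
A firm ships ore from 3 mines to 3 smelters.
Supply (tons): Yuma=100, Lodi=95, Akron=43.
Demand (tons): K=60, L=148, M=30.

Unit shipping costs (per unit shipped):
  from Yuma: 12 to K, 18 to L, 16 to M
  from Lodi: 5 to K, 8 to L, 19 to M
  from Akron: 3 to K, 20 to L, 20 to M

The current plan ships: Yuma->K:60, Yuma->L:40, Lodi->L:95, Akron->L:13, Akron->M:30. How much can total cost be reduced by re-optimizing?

533

Current plan cost = 60·12 + 40·18 + 95·8 + 13·20 + 30·20 = 3060.
Optimal plan:
  Yuma to K: 17 tons
  Yuma to L: 53 tons
  Yuma to M: 30 tons
  Lodi to L: 95 tons
  Akron to K: 43 tons
Optimal cost = 2527.
Saving = 3060 − 2527 = 533.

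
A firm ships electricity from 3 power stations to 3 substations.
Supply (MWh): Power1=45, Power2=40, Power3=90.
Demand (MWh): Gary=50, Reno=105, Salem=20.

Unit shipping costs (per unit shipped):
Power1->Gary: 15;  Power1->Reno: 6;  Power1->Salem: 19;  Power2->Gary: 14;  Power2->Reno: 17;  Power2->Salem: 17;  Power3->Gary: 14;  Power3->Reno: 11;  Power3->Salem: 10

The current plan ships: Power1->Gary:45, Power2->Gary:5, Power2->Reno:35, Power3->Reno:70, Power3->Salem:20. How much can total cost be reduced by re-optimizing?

480

Current plan cost = 45·15 + 5·14 + 35·17 + 70·11 + 20·10 = 2310.
Optimal plan:
  Power1→Reno: 45 MWh
  Power2→Gary: 40 MWh
  Power3→Gary: 10 MWh
  Power3→Reno: 60 MWh
  Power3→Salem: 20 MWh
Optimal cost = 1830.
Saving = 2310 − 1830 = 480.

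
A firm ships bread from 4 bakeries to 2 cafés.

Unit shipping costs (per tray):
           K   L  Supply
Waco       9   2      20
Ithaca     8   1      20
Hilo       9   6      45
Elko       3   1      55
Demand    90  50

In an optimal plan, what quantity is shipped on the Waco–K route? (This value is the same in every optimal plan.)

0

The minimum-cost plan:
  Waco–L: 20 trays
  Ithaca–L: 20 trays
  Hilo–K: 35 trays
  Hilo–L: 10 trays
  Elko–K: 55 trays
Total cost = 600.
The route Waco→K is not used.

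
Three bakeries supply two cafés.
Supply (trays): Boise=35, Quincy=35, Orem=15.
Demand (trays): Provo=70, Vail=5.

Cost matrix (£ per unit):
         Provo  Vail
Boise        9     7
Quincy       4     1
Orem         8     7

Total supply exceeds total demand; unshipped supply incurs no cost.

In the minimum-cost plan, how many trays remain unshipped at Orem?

0

Minimum-cost shipments:
  Boise to Provo: 25 trays
  Quincy to Provo: 30 trays
  Quincy to Vail: 5 trays
  Orem to Provo: 15 trays
Total cost = £470.
Orem ships 15 of its 15, leaving 0.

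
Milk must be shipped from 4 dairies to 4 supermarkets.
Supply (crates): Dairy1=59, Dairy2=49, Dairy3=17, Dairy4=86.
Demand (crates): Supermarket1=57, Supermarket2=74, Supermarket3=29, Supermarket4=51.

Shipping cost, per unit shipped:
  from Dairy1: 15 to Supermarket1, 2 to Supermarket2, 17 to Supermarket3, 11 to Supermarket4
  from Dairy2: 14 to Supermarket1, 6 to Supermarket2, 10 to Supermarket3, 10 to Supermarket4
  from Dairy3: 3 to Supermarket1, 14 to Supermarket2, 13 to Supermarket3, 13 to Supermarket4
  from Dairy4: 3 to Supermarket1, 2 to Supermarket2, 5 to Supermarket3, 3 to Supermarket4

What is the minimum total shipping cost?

857

A cheapest plan:
  Dairy1–Supermarket2: 59 crates
  Dairy2–Supermarket2: 15 crates
  Dairy2–Supermarket3: 29 crates
  Dairy2–Supermarket4: 5 crates
  Dairy3–Supermarket1: 17 crates
  Dairy4–Supermarket1: 40 crates
  Dairy4–Supermarket4: 46 crates
Total cost = 857.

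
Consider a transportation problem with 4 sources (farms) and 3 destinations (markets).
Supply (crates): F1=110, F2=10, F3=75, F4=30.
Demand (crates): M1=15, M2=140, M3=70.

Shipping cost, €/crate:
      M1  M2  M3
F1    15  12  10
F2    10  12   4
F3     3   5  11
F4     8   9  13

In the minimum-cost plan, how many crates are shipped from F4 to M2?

The minimum-cost plan:
  F1→M2: 50 crates
  F1→M3: 60 crates
  F2→M3: 10 crates
  F3→M1: 15 crates
  F3→M2: 60 crates
  F4→M2: 30 crates
Total cost = €1855.
So F4→M2 carries 30 crates.

30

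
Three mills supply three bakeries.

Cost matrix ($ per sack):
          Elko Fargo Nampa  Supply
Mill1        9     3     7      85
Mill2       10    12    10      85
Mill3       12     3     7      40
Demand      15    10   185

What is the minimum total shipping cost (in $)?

1685

Optimal allocation:
  Mill1 to Nampa: 85 × $7 = $595
  Mill2 to Elko: 15 × $10 = $150
  Mill2 to Nampa: 70 × $10 = $700
  Mill3 to Fargo: 10 × $3 = $30
  Mill3 to Nampa: 30 × $7 = $210
Total = 595 + 150 + 700 + 30 + 210 = $1685.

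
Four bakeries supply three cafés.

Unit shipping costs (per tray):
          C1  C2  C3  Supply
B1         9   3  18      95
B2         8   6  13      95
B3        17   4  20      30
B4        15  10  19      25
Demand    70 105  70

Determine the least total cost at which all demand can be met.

1985

An optimal shipping plan:
  B1->C1: 20 × 9 = 180
  B1->C2: 75 × 3 = 225
  B2->C1: 50 × 8 = 400
  B2->C3: 45 × 13 = 585
  B3->C2: 30 × 4 = 120
  B4->C3: 25 × 19 = 475
Total = 180 + 225 + 400 + 585 + 120 + 475 = 1985.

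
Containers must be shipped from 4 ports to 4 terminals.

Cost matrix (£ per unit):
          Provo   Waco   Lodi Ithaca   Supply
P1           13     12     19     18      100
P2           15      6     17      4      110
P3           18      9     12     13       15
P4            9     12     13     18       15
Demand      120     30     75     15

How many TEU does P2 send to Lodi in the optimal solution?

The minimum-cost plan:
  P1 to Provo: 100 × £13 = £1300
  P2 to Provo: 5 × £15 = £75
  P2 to Waco: 30 × £6 = £180
  P2 to Lodi: 60 × £17 = £1020
  P2 to Ithaca: 15 × £4 = £60
  P3 to Lodi: 15 × £12 = £180
  P4 to Provo: 15 × £9 = £135
Total cost = £2950.
So P2→Lodi carries 60 TEU.

60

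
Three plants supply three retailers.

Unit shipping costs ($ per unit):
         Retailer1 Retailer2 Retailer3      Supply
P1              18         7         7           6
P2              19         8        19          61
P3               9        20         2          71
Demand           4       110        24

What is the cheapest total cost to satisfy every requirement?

1474

Optimal allocation:
  P1 to Retailer2: 6 × $7 = $42
  P2 to Retailer2: 61 × $8 = $488
  P3 to Retailer1: 4 × $9 = $36
  P3 to Retailer2: 43 × $20 = $860
  P3 to Retailer3: 24 × $2 = $48
Total = 42 + 488 + 36 + 860 + 48 = $1474.
(Supply check: P1 ships 6; P2 ships 61; P3 ships 71.)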